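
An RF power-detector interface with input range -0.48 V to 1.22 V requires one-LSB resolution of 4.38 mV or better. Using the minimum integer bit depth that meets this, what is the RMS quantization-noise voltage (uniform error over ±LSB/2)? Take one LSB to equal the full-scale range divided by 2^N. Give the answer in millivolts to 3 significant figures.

Full-scale range = 1.22 V − (-0.48 V) = 1.7 V.
1.7 V / 4.38 mV = 388.1. Since 2^8 = 256 and 2^9 = 512, N = 9.
One LSB is 1.7 V / 512 = 3.3203 mV.
V_rms = LSB/√12 = 0.958 mV.

0.958 mV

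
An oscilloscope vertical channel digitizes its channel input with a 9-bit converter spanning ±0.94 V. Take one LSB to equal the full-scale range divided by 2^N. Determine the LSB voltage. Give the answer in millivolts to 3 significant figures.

3.67 mV

Span: 0.94 V − (-0.94 V) = 1.88 V.
2^9 = 512 levels.
LSB = 1.88 V ÷ 2^9 = 1.88/512 V = 3.67 mV.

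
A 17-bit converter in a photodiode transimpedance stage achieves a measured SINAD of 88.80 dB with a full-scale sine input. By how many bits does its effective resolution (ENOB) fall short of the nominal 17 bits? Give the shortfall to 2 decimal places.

2.54 bits

Effective bits = (88.80 − 1.76)/6.02 = 14.4585.
17 − 14.4585 = 2.54 bits below nominal.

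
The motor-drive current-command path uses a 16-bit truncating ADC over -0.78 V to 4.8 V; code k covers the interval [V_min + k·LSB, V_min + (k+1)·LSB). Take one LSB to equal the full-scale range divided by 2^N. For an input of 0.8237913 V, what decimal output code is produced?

18836

Span: 4.8 V − (-0.78 V) = 5.58 V. LSB = 5.58 V / 2^16 ≈ 85.14 µV.
code = ⌊(V_in − V_min)/LSB⌋ = ⌊(V_in − V_min) × 2^16 / range⌋
     = ⌊(0.8237913 − (-0.78)) × 65536 / 5.58⌋ = ⌊1.6037913 × 65536/5.58⌋
     = ⌊18836.213⌋ = 18836.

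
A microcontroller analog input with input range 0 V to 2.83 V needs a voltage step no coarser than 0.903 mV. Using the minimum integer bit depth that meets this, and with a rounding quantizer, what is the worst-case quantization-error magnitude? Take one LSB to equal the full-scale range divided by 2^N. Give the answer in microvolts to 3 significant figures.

345 µV

Range is 2.83 V.
Need 2^N ≥ 2.83 V / 0.903 mV = 3134 → N_min = 12.
One LSB is 2.83 V / 4096 = 0.69092 mV.
Half an LSB is 345 µV.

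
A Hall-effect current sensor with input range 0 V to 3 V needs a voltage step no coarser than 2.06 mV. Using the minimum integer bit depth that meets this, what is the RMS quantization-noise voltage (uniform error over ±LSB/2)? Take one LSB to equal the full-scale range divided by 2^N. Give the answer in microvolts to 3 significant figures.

V_FS = 3 V.
3 V / 2.06 mV = 1456. Since 2^10 = 1024 and 2^11 = 2048, N = 11.
Step size = 3/2048 V = 1.4648 mV.
V_rms = LSB/√12 = 423 µV.

423 µV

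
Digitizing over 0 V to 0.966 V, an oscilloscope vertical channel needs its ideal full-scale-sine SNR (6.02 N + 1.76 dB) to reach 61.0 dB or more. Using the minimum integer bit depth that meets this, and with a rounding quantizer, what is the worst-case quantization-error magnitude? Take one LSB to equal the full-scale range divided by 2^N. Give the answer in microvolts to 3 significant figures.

472 µV

V_FS = 0.966 V.
6.02 N + 1.76 ≥ 61.0 gives N ≥ 9.841, so the minimum integer is 10.
One LSB is 0.966 V / 1024 = 0.94336 mV.
Half an LSB is 472 µV.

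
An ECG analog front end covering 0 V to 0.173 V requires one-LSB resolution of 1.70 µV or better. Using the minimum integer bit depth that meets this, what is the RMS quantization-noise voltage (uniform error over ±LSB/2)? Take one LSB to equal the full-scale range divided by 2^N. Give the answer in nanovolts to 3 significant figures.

381 nV

V_FS = 0.173 V.
Required number of levels: 0.173/1.70 µV = 101760; smallest N with 2^N ≥ that is 17.
LSB = 0.173 V / 2^17 = 1.3199 µV.
V_rms = LSB/√12 = 381 nV.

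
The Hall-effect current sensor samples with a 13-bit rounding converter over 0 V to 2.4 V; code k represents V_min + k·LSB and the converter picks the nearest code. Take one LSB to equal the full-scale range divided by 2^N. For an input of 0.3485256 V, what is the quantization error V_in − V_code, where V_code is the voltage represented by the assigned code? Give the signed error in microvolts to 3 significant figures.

Full-scale range = 2.4 V. LSB = 2.4 V / 2^13 ≈ 293.0 µV.
(0.3485256 − (0)) / LSB = 0.3485256 × 8192/2.4 = 1189.6340. Nearest integer: k = 1190.
Reconstructed level: 0 + 1190 × 2.4/8192 V = 0.3486328125 V.
e = 0.3485256 − (0.3486328125) = −107 µV.

−107 µV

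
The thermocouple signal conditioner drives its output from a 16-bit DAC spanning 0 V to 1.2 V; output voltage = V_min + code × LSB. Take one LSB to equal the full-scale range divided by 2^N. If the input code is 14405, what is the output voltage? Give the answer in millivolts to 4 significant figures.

Range is 1.2 V. LSB = 1.2 V / 2^16.
V_out = V_min + code × LSB = 0 V + 14405 × 1.2 V / 65536
      = 0 V + 0.263763 V = 0.263763 V.

263.8 mV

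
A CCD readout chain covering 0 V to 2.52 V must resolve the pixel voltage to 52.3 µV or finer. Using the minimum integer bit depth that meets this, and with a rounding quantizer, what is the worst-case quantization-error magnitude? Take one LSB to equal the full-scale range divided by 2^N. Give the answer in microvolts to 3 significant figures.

19.2 µV

Full-scale range = 2.52 V.
Levels needed ≥ 2.52/52.3 µV = 48180. 2^16 = 65536 suffices, so N_min = 16.
One LSB is 2.52 V / 65536 = 38.452 µV.
|e|_max = LSB/2 = 19.2 µV.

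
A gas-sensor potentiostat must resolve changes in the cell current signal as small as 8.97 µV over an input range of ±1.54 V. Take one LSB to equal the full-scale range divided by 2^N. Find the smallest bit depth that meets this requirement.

19 bits

Span: 1.54 V − (-1.54 V) = 3.08 V.
Required number of levels: 3.08/8.97 µV = 343370; smallest N with 2^N ≥ that is 19.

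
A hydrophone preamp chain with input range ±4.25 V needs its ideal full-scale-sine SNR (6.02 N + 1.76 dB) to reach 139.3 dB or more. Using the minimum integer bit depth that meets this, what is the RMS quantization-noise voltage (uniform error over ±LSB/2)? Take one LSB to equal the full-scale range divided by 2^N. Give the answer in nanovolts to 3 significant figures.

293 nV

Span: 4.25 V − (-4.25 V) = 8.5 V.
Solving 6.02 N ≥ 139.3 − 1.76: N ≥ 22.847. Round up → N = 23.
LSB = 8.5 V / 2^23 = 1.0133 µV.
V_rms = LSB/√12 = 293 nV.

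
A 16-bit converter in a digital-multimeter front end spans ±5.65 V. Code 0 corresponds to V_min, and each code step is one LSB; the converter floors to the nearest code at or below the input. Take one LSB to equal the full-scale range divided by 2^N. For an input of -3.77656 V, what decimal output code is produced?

The full-scale span is 5.65 − (-5.65) = 11.3 V. LSB = 11.3 V / 2^16 ≈ 172.4 µV.
V_in − V_min = -3.77656 − (-5.65) = 1.87344 V.
Divide by LSB: 1.87344 × 65536/11.3 = 10865.2888.
Truncating gives code 10865.

10865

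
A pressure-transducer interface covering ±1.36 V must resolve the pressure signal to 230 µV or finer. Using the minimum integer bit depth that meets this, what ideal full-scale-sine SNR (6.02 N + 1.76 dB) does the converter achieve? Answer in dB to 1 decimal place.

86.0 dB

Range = 1.36 − (-1.36) = 2.72 V.
Required number of levels: 2.72/230 µV = 11826; smallest N with 2^N ≥ that is 14.
6.02(14) + 1.76 = 86.04 dB.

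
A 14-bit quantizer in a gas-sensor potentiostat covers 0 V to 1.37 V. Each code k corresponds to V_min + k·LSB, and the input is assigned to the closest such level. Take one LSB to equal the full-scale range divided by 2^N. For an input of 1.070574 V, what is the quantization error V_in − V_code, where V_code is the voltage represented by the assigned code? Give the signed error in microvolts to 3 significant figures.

Span = 1.37 V. LSB = 1.37 V / 2^14 ≈ 83.62 µV.
Position in LSBs: (1.070574 − (0)) × 16384/1.37 = 12803.1273; rounding gives k = 12803.
Reconstructed level: 0 + 12803 × 1.37/16384 V = 1.0705633545 V.
V_in − V_code = 1.070574 − (1.0705633545) = +10.6 µV.

+10.6 µV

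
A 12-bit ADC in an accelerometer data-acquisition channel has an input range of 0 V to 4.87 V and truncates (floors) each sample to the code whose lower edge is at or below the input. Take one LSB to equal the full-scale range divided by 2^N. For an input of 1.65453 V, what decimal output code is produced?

Full-scale range = 4.87 V. LSB = 4.87 V / 2^12 ≈ 1.189 mV.
(V_in − V_min) × 2^12/range = (1.65453 − (0)) × 4096/4.87 = 1391.572.
Floor → code = 1391.

1391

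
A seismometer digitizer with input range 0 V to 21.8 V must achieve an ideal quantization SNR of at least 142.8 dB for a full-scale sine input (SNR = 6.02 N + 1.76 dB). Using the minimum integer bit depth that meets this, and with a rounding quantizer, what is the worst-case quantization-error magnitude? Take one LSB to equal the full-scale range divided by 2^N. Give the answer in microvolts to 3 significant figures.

0.650 µV

Span = 21.8 V.
Solving 6.02 N ≥ 142.8 − 1.76: N ≥ 23.429. Round up → N = 24.
Step size = 21.8/16777216 V = 1.2994 µV.
Max error for round-to-nearest is LSB/2 = 0.650 µV.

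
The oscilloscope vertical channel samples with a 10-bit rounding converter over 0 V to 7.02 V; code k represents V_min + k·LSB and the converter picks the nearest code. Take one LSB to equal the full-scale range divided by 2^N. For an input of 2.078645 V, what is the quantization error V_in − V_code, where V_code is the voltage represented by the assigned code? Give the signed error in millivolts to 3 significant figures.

+1.44 mV

Full-scale range = 7.02 V. LSB = 7.02 V / 2^10 ≈ 6.855 mV.
(V_in − V_min)/LSB = (2.078645 − (0)) × 1024/7.02 = 303.2098 → nearest code k = 303.
Reconstructed level: 0 + 303 × 7.02/1024 V = 2.077207031 V.
Error = V_in − V_code = 2.078645 − (2.077207031) = +1.44 mV.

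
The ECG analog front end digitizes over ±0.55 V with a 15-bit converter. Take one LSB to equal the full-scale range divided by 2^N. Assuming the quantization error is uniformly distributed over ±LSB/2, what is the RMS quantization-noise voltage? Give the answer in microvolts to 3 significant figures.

Span: 0.55 V − (-0.55 V) = 1.1 V.
Step size = 1.1/32768 V = 33.569 µV.
V_rms = LSB/√12 = 33.569 µV / √12 = 9.69 µV.

9.69 µV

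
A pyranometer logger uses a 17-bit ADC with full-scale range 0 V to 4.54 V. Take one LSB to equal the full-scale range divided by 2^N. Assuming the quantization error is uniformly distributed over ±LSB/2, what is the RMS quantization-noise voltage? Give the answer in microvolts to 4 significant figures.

Full-scale range = 4.54 V.
LSB = 4.54 V ÷ 2^17 = 4.54/131072 V = 34.6375 µV.
V_rms = LSB/√12 = 34.6375 µV / √12 = 9.999 µV.

9.999 µV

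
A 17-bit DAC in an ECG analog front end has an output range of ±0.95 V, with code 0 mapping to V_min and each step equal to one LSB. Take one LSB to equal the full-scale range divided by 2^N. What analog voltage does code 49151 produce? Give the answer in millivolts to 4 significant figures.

Full-scale range = 0.95 V − (-0.95 V) = 1.9 V. LSB = 1.9 V / 2^17.
Output = V_min + (49151/131072) × range = -0.95 + 0.374992 × 1.9 V
      = -0.95 V + 0.712486 V = -0.237514 V.

-237.5 mV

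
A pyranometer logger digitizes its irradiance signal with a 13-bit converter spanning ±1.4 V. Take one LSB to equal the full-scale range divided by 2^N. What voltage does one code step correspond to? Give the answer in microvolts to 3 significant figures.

342 µV

Span: 1.4 V − (-1.4 V) = 2.8 V.
There are 2^13 = 8192 steps.
LSB = 2.8 V ÷ 2^13 = 2.8/8192 V = 342 µV.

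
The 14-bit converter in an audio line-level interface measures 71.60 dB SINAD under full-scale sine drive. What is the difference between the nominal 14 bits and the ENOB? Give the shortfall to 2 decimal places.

N_eff = (71.60 − 1.76)/6.02 = 11.6013 bits.
Shortfall = 14 − 11.6013 = 2.3987 bits.

2.40 bits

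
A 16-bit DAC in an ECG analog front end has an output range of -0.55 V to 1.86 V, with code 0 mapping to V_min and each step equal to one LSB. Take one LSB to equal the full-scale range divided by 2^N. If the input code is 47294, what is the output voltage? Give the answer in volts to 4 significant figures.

1.189 V

Range = 1.86 − (-0.55) = 2.41 V. LSB = 2.41 V / 2^16.
Output = V_min + (47294/65536) × range = -0.55 + 0.721649 × 2.41 V
      = -0.55 + 1.73917 = 1.18917 V.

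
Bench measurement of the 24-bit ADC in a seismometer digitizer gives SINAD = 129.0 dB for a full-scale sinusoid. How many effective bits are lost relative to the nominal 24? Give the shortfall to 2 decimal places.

2.86 bits

Effective bits = (129.0 − 1.76)/6.02 = 21.1362.
Shortfall = 24 − 21.1362 = 2.8638 bits.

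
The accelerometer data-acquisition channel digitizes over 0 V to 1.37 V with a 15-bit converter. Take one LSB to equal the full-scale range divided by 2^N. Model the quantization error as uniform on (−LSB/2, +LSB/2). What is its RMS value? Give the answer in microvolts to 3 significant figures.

12.1 µV

Range is 1.37 V.
One LSB is 1.37 V / 32768 = 41.809 µV.
V_rms = LSB/√12 = 41.809 µV / √12 = 12.1 µV.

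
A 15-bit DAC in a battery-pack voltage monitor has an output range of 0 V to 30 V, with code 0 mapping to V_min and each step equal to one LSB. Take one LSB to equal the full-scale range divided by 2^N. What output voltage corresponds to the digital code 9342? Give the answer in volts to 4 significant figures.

8.553 V

Range is 30 V. LSB = 30 V / 2^15.
V_out = V_min + code × LSB = 0 V + 9342 × 30 V / 32768
      = 0 V + 8.55286 V = 8.55286 V.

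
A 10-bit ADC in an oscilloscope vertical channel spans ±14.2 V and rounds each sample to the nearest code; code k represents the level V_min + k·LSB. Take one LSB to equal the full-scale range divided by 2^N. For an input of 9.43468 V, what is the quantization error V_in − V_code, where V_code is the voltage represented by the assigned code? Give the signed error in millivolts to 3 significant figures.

The full-scale span is 14.2 − (-14.2) = 28.4 V. LSB = 28.4 V / 2^10 ≈ 27.73 mV.
(V_in − V_min)/LSB = (9.43468 − (-14.2)) × 1024/28.4 = 852.1800 → nearest code k = 852.
V_code = -14.2 + (852/1024) × 28.4 = 9.429687500 V.
e = 9.43468 − (9.429687500) = +4.99 mV.

+4.99 mV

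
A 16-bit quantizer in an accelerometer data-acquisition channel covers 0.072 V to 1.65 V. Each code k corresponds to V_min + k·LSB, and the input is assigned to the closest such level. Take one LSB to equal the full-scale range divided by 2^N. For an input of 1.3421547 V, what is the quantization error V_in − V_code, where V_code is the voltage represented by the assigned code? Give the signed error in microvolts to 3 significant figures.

−3.35 µV

The full-scale span is 1.65 − (0.072) = 1.578 V. LSB = 1.578 V / 2^16 ≈ 24.08 µV.
Position in LSBs: (1.3421547 − (0.072)) × 65536/1.578 = 52750.8608; rounding gives k = 52751.
V_code = 0.072 + (52751/65536) × 1.578 = 1.3421580505 V.
Error = V_in − V_code = 1.3421547 − (1.3421580505) = −3.35 µV.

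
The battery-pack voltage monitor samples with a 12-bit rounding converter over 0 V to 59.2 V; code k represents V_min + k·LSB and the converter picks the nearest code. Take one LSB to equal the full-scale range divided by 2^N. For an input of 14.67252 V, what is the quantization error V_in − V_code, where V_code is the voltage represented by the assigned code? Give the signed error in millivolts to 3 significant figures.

+2.60 mV

V_FS = 59.2 V. LSB = 59.2 V / 2^12 ≈ 14.45 mV.
(14.67252 − (0)) / LSB = 14.67252 × 4096/59.2 = 1015.1798. Nearest integer: k = 1015.
Reconstructed level: 0 + 1015 × 59.2/4096 V = 14.66992188 V.
V_in − V_code = 14.67252 − (14.66992188) = +2.60 mV.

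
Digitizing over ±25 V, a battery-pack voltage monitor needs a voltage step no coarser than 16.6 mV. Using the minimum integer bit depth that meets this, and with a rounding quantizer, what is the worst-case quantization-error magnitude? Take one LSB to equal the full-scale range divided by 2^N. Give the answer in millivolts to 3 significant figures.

Span: 25 V − (-25 V) = 50 V.
Required number of levels: 50/16.6 mV = 3012.0; smallest N with 2^N ≥ that is 12.
One LSB is 50 V / 4096 = 12.207 mV.
Half an LSB is 6.10 mV.

6.10 mV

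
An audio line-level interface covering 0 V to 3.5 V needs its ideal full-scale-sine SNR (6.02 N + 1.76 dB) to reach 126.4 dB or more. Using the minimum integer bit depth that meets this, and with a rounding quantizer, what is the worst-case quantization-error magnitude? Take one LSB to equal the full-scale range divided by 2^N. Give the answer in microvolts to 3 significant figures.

Full-scale range = 3.5 V.
Solving 6.02 N ≥ 126.4 − 1.76: N ≥ 20.704. Round up → N = 21.
One LSB is 3.5 V / 2097152 = 1.6689 µV.
Max error for round-to-nearest is LSB/2 = 0.834 µV.

0.834 µV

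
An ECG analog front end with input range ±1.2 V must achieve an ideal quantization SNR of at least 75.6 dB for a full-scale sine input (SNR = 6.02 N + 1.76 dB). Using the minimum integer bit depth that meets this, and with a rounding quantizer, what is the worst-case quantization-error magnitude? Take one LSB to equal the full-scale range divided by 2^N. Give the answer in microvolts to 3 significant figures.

Range = 1.2 − (-1.2) = 2.4 V.
Required N = ⌈(75.6 − 1.76)/6.02⌉ = ⌈12.266⌉ = 13.
Step size = 2.4/8192 V = 292.97 µV.
Max error for round-to-nearest is LSB/2 = 146 µV.

146 µV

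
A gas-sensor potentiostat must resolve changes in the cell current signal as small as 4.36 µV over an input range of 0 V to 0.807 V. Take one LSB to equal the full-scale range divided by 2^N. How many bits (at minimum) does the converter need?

18 bits

Full-scale range = 0.807 V.
Need 2^N ≥ 0.807 V / 4.36 µV = 185100 → N_min = 18.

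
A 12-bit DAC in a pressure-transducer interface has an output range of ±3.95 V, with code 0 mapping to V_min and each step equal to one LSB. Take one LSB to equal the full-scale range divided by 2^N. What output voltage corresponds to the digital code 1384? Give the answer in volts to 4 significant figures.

-1.281 V

Full-scale range = 3.95 V − (-3.95 V) = 7.9 V. LSB = 7.9 V / 2^12.
V_out = V_min + code × LSB = -3.95 V + 1384 × 7.9 V / 4096
      = -3.95 V + 2.66934 V = -1.28066 V.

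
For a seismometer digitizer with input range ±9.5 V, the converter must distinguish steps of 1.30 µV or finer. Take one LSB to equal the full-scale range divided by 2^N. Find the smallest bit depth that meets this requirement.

Range = 9.5 − (-9.5) = 19 V.
19 V / 1.30 µV = 1.462e7. Since 2^23 = 8388608 and 2^24 = 16777216, N = 24.

24 bits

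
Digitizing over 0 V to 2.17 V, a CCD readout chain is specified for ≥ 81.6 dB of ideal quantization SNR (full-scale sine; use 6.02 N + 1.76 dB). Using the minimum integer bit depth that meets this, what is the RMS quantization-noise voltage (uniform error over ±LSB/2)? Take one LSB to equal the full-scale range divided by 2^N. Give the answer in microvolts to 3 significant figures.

38.2 µV

Range is 2.17 V.
6.02 N + 1.76 ≥ 81.6 gives N ≥ 13.262, so the minimum integer is 14.
LSB = 2.17 V ÷ 2^14 = 2.17/16384 V = 132.45 µV.
V_rms = LSB/√12 = 38.2 µV.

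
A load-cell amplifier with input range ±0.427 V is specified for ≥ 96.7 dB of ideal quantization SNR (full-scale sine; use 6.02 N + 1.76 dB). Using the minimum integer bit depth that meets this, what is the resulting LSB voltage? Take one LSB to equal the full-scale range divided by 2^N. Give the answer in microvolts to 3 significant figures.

13.0 µV

Range = 0.427 − (-0.427) = 0.854 V.
Required N = ⌈(96.7 − 1.76)/6.02⌉ = ⌈15.771⌉ = 16.
Step size = 0.854/65536 V = 13.0 µV.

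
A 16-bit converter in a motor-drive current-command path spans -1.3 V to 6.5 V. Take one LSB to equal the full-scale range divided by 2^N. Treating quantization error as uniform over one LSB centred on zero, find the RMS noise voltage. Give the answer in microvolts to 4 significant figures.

34.36 µV

Span: 6.5 V − (-1.3 V) = 7.8 V.
LSB = 7.8 V / 2^16 = 119.019 µV.
RMS of a uniform error over width LSB is LSB/√12 = 34.36 µV.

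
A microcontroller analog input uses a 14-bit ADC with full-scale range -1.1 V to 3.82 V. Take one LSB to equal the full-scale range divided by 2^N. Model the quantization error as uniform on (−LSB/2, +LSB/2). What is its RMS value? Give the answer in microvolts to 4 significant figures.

86.69 µV

Full-scale range = 3.82 V − (-1.1 V) = 4.92 V.
LSB = 4.92 V ÷ 2^14 = 4.92/16384 V = 300.293 µV.
σ_q = LSB/√12 = 300.293 µV/3.4641 = 86.69 µV.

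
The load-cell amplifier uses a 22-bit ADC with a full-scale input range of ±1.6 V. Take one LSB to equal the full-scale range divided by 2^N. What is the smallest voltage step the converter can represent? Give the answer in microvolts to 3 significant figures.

0.763 µV

Span: 1.6 V − (-1.6 V) = 3.2 V.
There are 2^22 = 4194304 steps.
Step size = 3.2/4194304 V = 0.763 µV.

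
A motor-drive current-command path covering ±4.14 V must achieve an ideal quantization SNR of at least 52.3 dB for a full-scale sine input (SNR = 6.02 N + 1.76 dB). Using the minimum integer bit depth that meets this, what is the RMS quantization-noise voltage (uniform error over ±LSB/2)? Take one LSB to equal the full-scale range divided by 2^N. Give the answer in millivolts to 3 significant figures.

4.67 mV

Range = 4.14 − (-4.14) = 8.28 V.
N ≥ (52.3 − 1.76)/6.02 = 8.395 → N_min = 9.
LSB = 8.28 V / 2^9 = 16.172 mV.
RMS noise = LSB/√12 = 4.67 mV.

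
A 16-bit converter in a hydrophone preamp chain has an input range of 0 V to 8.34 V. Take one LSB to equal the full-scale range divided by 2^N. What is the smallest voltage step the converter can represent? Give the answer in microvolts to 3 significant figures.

V_FS = 8.34 V.
Number of codes = 2^16 = 65536.
Step size = 8.34/65536 V = 127 µV.

127 µV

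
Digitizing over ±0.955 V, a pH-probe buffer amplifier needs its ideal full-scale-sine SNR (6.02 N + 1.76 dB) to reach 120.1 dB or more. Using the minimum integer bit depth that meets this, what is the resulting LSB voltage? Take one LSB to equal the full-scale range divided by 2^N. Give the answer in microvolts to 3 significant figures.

1.82 µV

Span: 0.955 V − (-0.955 V) = 1.91 V.
N ≥ (120.1 − 1.76)/6.02 = 19.658 → N_min = 20.
One LSB is 1.91 V / 1048576 = 1.82 µV.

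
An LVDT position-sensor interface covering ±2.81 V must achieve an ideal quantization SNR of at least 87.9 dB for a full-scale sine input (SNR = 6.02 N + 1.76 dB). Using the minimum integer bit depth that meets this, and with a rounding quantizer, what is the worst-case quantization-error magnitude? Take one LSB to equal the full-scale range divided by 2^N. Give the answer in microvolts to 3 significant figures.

85.8 µV

Full-scale range = 2.81 V − (-2.81 V) = 5.62 V.
6.02 N + 1.76 ≥ 87.9 gives N ≥ 14.309, so the minimum integer is 15.
Step size = 5.62/32768 V = 171.51 µV.
Half an LSB is 85.8 µV.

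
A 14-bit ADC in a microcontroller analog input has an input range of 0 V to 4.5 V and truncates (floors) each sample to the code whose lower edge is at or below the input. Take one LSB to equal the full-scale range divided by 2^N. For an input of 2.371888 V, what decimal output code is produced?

8635

Full-scale range = 4.5 V. LSB = 4.5 V / 2^14 ≈ 274.7 µV.
V_in − V_min = 2.371888 − (0) = 2.371888 V.
Divide by LSB: 2.371888 × 16384/4.5 = 8635.7807.
Truncating gives code 8635.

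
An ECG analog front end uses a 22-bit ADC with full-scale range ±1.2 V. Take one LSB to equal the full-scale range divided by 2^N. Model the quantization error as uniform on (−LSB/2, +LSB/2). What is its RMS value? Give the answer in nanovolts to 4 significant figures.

165.2 nV

The full-scale span is 1.2 − (-1.2) = 2.4 V.
LSB = 2.4 V ÷ 2^22 = 2.4/4194304 V = 0.572205 µV.
V_rms = LSB/√12 = 0.572205 µV / √12 = 165.2 nV.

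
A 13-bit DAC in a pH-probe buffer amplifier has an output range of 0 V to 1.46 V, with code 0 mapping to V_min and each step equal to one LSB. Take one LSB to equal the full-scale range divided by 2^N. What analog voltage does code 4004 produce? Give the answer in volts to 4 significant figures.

Range is 1.46 V. LSB = 1.46 V / 2^13.
V_out = V_min + code × LSB = 0 V + 4004 × 1.46 V / 8192
      = 0 + 0.713604 = 0.713604 V.

0.7136 V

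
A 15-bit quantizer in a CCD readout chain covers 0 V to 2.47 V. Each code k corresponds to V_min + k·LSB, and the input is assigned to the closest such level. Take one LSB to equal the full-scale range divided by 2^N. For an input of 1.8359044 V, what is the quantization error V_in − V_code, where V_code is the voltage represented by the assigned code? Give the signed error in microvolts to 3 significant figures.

V_FS = 2.47 V. LSB = 2.47 V / 2^15 ≈ 75.38 µV.
Position in LSBs: (1.8359044 − (0)) × 32768/2.47 = 24355.8362; rounding gives k = 24356.
Reconstructed level: 0 + 24356 × 2.47/32768 V = 1.8359167480 V.
e = 1.8359044 − (1.8359167480) = −12.3 µV.

−12.3 µV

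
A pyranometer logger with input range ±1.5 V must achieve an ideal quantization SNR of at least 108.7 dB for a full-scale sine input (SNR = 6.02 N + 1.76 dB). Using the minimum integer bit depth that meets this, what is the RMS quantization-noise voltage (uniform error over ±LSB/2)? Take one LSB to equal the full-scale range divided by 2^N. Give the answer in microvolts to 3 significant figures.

Range = 1.5 − (-1.5) = 3 V.
Required N = ⌈(108.7 − 1.76)/6.02⌉ = ⌈17.764⌉ = 18.
Step size = 3/262144 V = 11.444 µV.
V_rms = LSB/√12 = 3.30 µV.

3.30 µV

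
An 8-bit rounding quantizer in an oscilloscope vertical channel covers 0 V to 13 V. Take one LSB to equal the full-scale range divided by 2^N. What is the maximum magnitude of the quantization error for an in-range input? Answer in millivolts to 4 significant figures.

Full-scale range = 13 V.
One LSB is 13 V / 256 = 50.7813 mV.
|e|_max = LSB/2 = 25.39 mV.

25.39 mV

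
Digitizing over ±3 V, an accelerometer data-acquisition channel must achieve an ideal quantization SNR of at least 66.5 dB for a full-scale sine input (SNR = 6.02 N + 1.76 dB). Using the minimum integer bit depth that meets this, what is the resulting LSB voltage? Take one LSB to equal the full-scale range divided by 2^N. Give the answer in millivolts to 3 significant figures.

2.93 mV

Span: 3 V − (-3 V) = 6 V.
Required N = ⌈(66.5 − 1.76)/6.02⌉ = ⌈10.754⌉ = 11.
LSB = 6 V ÷ 2^11 = 6/2048 V = 2.93 mV.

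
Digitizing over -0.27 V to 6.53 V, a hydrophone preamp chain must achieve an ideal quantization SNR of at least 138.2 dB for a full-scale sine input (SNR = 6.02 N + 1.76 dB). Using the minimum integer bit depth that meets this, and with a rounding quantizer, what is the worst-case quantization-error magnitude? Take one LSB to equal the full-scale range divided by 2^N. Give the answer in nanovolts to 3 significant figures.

405 nV

The full-scale span is 6.53 − (-0.27) = 6.8 V.
6.02 N + 1.76 ≥ 138.2 gives N ≥ 22.664, so the minimum integer is 23.
Step size = 6.8/8388608 V = 0.81062 µV.
Half an LSB is 405 nV.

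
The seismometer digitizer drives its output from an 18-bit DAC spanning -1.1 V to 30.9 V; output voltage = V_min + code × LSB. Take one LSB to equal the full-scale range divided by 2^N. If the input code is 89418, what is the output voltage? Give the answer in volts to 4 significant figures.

9.815 V

The full-scale span is 30.9 − (-1.1) = 32 V. LSB = 32 V / 2^18.
V_out = V_min + code × LSB = -1.1 V + 89418 × 32 V / 262144
      = -1.1 + 10.9153 = 9.81528 V.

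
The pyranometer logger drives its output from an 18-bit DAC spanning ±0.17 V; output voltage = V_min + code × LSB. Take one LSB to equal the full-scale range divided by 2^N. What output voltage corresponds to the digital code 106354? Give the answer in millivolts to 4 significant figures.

-32.06 mV

Span: 0.17 V − (-0.17 V) = 0.34 V. LSB = 0.34 V / 2^18.
V_out = V_min + code × LSB = -0.17 V + 106354 × 0.34 V / 262144
      = -0.17 V + 0.137941 V = -0.0320592 V.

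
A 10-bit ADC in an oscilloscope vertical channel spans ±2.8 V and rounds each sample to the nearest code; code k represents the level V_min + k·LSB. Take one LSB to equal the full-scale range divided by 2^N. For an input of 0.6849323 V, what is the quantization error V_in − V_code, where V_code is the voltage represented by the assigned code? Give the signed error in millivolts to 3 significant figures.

Range = 2.8 − (-2.8) = 5.6 V. LSB = 5.6 V / 2^10 ≈ 5.469 mV.
(V_in − V_min)/LSB = (0.6849323 − (-2.8)) × 1024/5.6 = 637.2448 → nearest code k = 637.
Reconstructed level: -2.8 + 637 × 5.6/1024 V = 0.6835937500 V.
e = 0.6849323 − (0.6835937500) = +1.34 mV.

+1.34 mV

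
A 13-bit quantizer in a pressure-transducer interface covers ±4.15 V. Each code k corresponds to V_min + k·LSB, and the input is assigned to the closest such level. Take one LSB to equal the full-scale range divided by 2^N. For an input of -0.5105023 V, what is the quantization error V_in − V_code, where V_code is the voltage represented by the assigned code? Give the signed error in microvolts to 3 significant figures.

+142 µV

The full-scale span is 4.15 − (-4.15) = 8.3 V. LSB = 8.3 V / 2^13 ≈ 1.013 mV.
(V_in − V_min)/LSB = (-0.5105023 − (-4.15)) × 8192/8.3 = 3592.1404 → nearest code k = 3592.
V_code = V_min + k × range/2^13 = -4.15 + 3592 × 8.3/8192 = -0.5106445313 V.
e = -0.5105023 − (-0.5106445313) = +142 µV.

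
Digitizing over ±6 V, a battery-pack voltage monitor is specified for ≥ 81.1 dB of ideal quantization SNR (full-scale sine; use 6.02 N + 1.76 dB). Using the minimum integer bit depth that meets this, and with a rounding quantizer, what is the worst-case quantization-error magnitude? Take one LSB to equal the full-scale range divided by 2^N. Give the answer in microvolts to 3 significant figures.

366 µV

The full-scale span is 6 − (-6) = 12 V.
Required N = ⌈(81.1 − 1.76)/6.02⌉ = ⌈13.179⌉ = 14.
LSB = 12 V / 2^14 = 0.73242 mV.
Max error for round-to-nearest is LSB/2 = 366 µV.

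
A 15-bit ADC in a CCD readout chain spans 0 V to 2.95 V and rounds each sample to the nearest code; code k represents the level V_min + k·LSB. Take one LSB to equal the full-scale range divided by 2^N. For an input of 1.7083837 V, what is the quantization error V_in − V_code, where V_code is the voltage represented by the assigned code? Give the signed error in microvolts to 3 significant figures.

Span = 2.95 V. LSB = 2.95 V / 2^15 ≈ 90.03 µV.
Position in LSBs: (1.7083837 − (0)) × 32768/2.95 = 18976.3787; rounding gives k = 18976.
Reconstructed level: 0 + 18976 × 2.95/32768 V = 1.7083496094 V.
e = 1.7083837 − (1.7083496094) = +34.1 µV.

+34.1 µV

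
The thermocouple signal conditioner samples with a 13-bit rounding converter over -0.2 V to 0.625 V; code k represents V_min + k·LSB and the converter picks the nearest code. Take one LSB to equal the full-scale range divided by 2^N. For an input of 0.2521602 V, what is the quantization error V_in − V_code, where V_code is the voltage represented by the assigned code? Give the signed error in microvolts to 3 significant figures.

−18.8 µV

Full-scale range = 0.625 V − (-0.2 V) = 0.825 V. LSB = 0.825 V / 2^13 ≈ 100.7 µV.
(0.2521602 − (-0.2)) / LSB = 0.4521602 × 8192/0.825 = 4489.8138. Nearest integer: k = 4490.
Reconstructed level: -0.2 + 4490 × 0.825/8192 V = 0.2521789551 V.
e = 0.2521602 − (0.2521789551) = −18.8 µV.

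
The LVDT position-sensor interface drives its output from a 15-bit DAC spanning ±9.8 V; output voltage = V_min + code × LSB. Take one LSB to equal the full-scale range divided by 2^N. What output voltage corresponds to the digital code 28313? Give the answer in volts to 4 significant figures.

Range = 9.8 − (-9.8) = 19.6 V. LSB = 19.6 V / 2^15.
V_out = V_min + code × LSB = -9.8 V + 28313 × 19.6 V / 32768
      = -9.8 + 16.9353 = 7.13527 V.

7.135 V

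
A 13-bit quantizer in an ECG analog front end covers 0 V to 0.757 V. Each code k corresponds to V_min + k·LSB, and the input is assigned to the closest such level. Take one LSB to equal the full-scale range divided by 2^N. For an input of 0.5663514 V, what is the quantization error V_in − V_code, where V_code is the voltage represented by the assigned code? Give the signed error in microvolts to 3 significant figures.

−12.5 µV

Full-scale range = 0.757 V. LSB = 0.757 V / 2^13 ≈ 92.41 µV.
(V_in − V_min)/LSB = (0.5663514 − (0)) × 8192/0.757 = 6128.8648 → nearest code k = 6129.
Reconstructed level: 0 + 6129 × 0.757/8192 V = 0.5663638916 V.
V_in − V_code = 0.5663514 − (0.5663638916) = −12.5 µV.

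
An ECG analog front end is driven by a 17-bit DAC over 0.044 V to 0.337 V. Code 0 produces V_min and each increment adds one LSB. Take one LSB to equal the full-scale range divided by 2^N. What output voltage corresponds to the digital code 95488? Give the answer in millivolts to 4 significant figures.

Full-scale range = 0.337 V − (0.044 V) = 0.293 V. LSB = 0.293 V / 2^17.
V_out = 0.044 + 95488 × (0.293/131072) V
      = 0.044 + 0.213455 = 0.257455 V.

257.5 mV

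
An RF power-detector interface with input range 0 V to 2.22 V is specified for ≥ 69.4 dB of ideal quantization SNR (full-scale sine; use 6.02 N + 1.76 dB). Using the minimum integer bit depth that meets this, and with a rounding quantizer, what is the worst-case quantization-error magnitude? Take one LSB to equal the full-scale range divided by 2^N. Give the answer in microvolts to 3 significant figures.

271 µV

Range is 2.22 V.
Required N = ⌈(69.4 − 1.76)/6.02⌉ = ⌈11.236⌉ = 12.
LSB = 2.22 V ÷ 2^12 = 2.22/4096 V = 0.54199 mV.
Half an LSB is 271 µV.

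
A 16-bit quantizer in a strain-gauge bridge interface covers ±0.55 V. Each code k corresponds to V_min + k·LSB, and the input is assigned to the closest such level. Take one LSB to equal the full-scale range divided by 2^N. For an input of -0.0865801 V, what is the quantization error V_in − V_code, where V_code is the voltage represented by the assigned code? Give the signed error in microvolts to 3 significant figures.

−4.78 µV

Span: 0.55 V − (-0.55 V) = 1.1 V. LSB = 1.1 V / 2^16 ≈ 16.78 µV.
(V_in − V_min)/LSB = (-0.0865801 − (-0.55)) × 65536/1.1 = 27609.7151 → nearest code k = 27610.
Reconstructed level: -0.55 + 27610 × 1.1/65536 V = -0.086575317383 V.
e = -0.0865801 − (-0.086575317383) = −4.78 µV.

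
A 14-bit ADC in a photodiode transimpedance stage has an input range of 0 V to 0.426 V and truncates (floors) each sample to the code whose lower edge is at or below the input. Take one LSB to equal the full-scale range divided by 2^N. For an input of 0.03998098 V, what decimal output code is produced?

Range is 0.426 V. LSB = 0.426 V / 2^14 ≈ 26.00 µV.
(V_in − V_min) × 2^14/range = (0.03998098 − (0)) × 16384/0.426 = 1537.672.
Floor → code = 1537.

1537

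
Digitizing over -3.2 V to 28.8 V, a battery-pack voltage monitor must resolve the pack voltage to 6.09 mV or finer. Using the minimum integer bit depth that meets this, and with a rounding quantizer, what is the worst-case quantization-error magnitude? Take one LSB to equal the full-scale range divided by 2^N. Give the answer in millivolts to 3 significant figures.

1.95 mV

Full-scale range = 28.8 V − (-3.2 V) = 32 V.
Levels needed ≥ 32/6.09 mV = 5255. 2^13 = 8192 suffices, so N_min = 13.
LSB = 32 V / 2^13 = 3.9063 mV.
Max error for round-to-nearest is LSB/2 = 1.95 mV.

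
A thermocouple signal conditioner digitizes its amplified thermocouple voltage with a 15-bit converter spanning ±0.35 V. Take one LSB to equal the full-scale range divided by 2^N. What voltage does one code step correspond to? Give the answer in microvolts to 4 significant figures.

Full-scale range = 0.35 V − (-0.35 V) = 0.7 V.
There are 2^15 = 32768 steps.
LSB = 0.7 V / 2^15 = 21.36 µV.

21.36 µV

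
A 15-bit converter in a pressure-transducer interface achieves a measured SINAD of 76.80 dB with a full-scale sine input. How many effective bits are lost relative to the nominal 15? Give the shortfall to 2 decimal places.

2.53 bits

Effective bits = (76.80 − 1.76)/6.02 = 12.4651.
Lost resolution: 15 − 12.4651 = 2.5349 bits.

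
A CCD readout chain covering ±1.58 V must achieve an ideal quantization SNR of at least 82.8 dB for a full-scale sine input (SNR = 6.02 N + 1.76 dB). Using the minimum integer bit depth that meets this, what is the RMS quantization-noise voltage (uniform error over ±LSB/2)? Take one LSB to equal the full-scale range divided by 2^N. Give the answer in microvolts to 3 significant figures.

Span: 1.58 V − (-1.58 V) = 3.16 V.
Solving 6.02 N ≥ 82.8 − 1.76: N ≥ 13.462. Round up → N = 14.
One LSB is 3.16 V / 16384 = 192.87 µV.
RMS noise = LSB/√12 = 55.7 µV.

55.7 µV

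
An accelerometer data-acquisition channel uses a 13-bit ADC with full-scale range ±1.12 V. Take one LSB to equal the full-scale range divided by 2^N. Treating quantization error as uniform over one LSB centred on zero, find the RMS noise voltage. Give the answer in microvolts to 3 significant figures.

78.9 µV

The full-scale span is 1.12 − (-1.12) = 2.24 V.
LSB = 2.24 V ÷ 2^13 = 2.24/8192 V = 273.44 µV.
σ_q = LSB/√12 = 273.44 µV/3.4641 = 78.9 µV.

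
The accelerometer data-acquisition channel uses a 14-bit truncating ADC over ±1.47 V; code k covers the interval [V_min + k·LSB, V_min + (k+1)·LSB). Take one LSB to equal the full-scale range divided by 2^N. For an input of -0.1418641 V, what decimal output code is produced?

7401

Full-scale range = 1.47 V − (-1.47 V) = 2.94 V. LSB = 2.94 V / 2^14 ≈ 179.4 µV.
(V_in − V_min) × 2^14/range = (-0.1418641 − (-1.47)) × 16384/2.94 = 7401.421.
Floor → code = 7401.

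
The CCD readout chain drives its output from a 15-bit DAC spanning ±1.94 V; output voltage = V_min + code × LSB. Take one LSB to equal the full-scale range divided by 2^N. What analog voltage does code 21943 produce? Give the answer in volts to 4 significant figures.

0.6582 V

Full-scale range = 1.94 V − (-1.94 V) = 3.88 V. LSB = 3.88 V / 2^15.
Output = V_min + (21943/32768) × range = -1.94 + 0.669647 × 3.88 V
      = -1.94 + 2.59823 = 0.658231 V.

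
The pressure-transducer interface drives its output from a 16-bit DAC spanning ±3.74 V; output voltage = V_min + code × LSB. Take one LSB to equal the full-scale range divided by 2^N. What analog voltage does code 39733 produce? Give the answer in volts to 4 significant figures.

0.7950 V

Full-scale range = 3.74 V − (-3.74 V) = 7.48 V. LSB = 7.48 V / 2^16.
V_out = V_min + code × LSB = -3.74 V + 39733 × 7.48 V / 65536
      = -3.74 V + 4.53496 V = 0.794955 V.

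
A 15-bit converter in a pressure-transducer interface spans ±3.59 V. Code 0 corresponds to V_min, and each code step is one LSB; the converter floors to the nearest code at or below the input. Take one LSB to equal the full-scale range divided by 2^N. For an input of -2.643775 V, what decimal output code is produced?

4318

Span: 3.59 V − (-3.59 V) = 7.18 V. LSB = 7.18 V / 2^15 ≈ 219.1 µV.
code = ⌊(V_in − V_min)/LSB⌋ = ⌊(V_in − V_min) × 2^15 / range⌋
     = ⌊(-2.643775 − (-3.59)) × 32768 / 7.18⌋ = ⌊0.946225 × 32768/7.18⌋
     = ⌊4318.371⌋ = 4318.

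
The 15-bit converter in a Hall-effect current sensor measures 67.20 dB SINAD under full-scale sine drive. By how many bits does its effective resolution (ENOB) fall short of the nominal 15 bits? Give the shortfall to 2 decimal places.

4.13 bits

Effective bits = (67.20 − 1.76)/6.02 = 10.8704.
Shortfall = 15 − 10.8704 = 4.1296 bits.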